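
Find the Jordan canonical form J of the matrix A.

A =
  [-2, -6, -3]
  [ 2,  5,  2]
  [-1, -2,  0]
J_2(1) ⊕ J_1(1)

The characteristic polynomial is
  det(x·I − A) = x^3 - 3*x^2 + 3*x - 1 = (x - 1)^3

Eigenvalues and multiplicities (the geometric multiplicity of λ is n − rank(A − λI), which equals the number of Jordan blocks for λ):
  λ = 1: algebraic multiplicity = 3, geometric multiplicity = 2

Determining the block sizes for each eigenvalue:
  λ = 1: 2 blocks summing to 3 forces exactly one block of size 2 and the rest size 1 → block sizes [2, 1]

Assembling the blocks gives a Jordan form
J =
  [1, 1, 0]
  [0, 1, 0]
  [0, 0, 1]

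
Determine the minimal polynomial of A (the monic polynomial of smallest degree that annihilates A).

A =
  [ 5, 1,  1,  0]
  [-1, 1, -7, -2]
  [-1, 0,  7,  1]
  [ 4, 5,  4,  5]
x^4 - 18*x^3 + 120*x^2 - 352*x + 384

The characteristic polynomial is χ_A(x) = (x - 6)*(x - 4)^3, so the eigenvalues are known. The minimal polynomial is
  m_A(x) = Π_λ (x − λ)^{k_λ}
where k_λ is the size of the *largest* Jordan block for λ (equivalently, the smallest k with (A − λI)^k v = 0 for every generalised eigenvector v of λ).

  λ = 4: largest Jordan block has size 3, contributing (x − 4)^3
  λ = 6: largest Jordan block has size 1, contributing (x − 6)

So m_A(x) = (x - 6)*(x - 4)^3 = x^4 - 18*x^3 + 120*x^2 - 352*x + 384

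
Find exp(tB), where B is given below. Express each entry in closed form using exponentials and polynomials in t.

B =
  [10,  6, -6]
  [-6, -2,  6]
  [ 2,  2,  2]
e^{tB} =
  [4*exp(4*t) - 3*exp(2*t), 3*exp(4*t) - 3*exp(2*t), -3*exp(4*t) + 3*exp(2*t)]
  [-3*exp(4*t) + 3*exp(2*t), -2*exp(4*t) + 3*exp(2*t), 3*exp(4*t) - 3*exp(2*t)]
  [exp(4*t) - exp(2*t), exp(4*t) - exp(2*t), exp(2*t)]

Strategy: write B = P · J · P⁻¹ where J is a Jordan canonical form, so e^{tB} = P · e^{tJ} · P⁻¹, and e^{tJ} can be computed block-by-block.

B has Jordan form
J =
  [2, 0, 0]
  [0, 4, 0]
  [0, 0, 4]
(up to reordering of blocks).

Per-block formulas:
  For a 1×1 block at λ = 4: exp(t · [4]) = [e^(4t)].
  For a 1×1 block at λ = 2: exp(t · [2]) = [e^(2t)].

After assembling e^{tJ} and conjugating by P, we get:

e^{tB} =
  [4*exp(4*t) - 3*exp(2*t), 3*exp(4*t) - 3*exp(2*t), -3*exp(4*t) + 3*exp(2*t)]
  [-3*exp(4*t) + 3*exp(2*t), -2*exp(4*t) + 3*exp(2*t), 3*exp(4*t) - 3*exp(2*t)]
  [exp(4*t) - exp(2*t), exp(4*t) - exp(2*t), exp(2*t)]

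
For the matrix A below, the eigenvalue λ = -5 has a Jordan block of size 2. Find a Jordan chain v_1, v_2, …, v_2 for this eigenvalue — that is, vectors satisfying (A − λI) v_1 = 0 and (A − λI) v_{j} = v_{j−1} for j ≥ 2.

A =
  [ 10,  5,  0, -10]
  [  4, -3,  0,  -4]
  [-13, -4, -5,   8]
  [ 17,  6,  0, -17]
A Jordan chain for λ = -5 of length 2:
v_1 = (0, -2, -1, -1)ᵀ
v_2 = (1, -3, 0, 0)ᵀ

Let N = A − (-5)·I. We want v_2 with N^2 v_2 = 0 but N^1 v_2 ≠ 0; then v_{j-1} := N · v_j for j = 2, …, 2.

Pick v_2 = (1, -3, 0, 0)ᵀ.
Then v_1 = N · v_2 = (0, -2, -1, -1)ᵀ.

Sanity check: (A − (-5)·I) v_1 = (0, 0, 0, 0)ᵀ = 0. ✓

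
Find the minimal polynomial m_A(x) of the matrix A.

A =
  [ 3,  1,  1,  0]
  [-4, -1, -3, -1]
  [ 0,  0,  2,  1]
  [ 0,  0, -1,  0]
x^2 - 2*x + 1

The characteristic polynomial is χ_A(x) = (x - 1)^4, so the eigenvalues are known. The minimal polynomial is
  m_A(x) = Π_λ (x − λ)^{k_λ}
where k_λ is the size of the *largest* Jordan block for λ (equivalently, the smallest k with (A − λI)^k v = 0 for every generalised eigenvector v of λ).

  λ = 1: largest Jordan block has size 2, contributing (x − 1)^2

So m_A(x) = (x - 1)^2 = x^2 - 2*x + 1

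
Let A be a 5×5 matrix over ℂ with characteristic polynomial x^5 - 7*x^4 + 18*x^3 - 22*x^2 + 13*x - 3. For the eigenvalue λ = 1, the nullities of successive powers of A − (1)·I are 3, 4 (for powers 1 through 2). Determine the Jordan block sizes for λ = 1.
Block sizes for λ = 1: [2, 1, 1]

From the dimensions of kernels of powers, the number of Jordan blocks of size at least j is d_j − d_{j−1} where d_j = dim ker(N^j) (with d_0 = 0). Computing the differences gives [3, 1].
The number of blocks of size exactly k is (#blocks of size ≥ k) − (#blocks of size ≥ k + 1), so the partition is: 2 block(s) of size 1, 1 block(s) of size 2.
In nonincreasing order the block sizes are [2, 1, 1].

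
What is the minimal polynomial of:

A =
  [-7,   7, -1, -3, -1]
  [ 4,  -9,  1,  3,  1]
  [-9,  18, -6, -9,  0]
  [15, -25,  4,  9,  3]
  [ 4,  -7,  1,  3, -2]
x^3 + 9*x^2 + 27*x + 27

The characteristic polynomial is χ_A(x) = (x + 3)^5, so the eigenvalues are known. The minimal polynomial is
  m_A(x) = Π_λ (x − λ)^{k_λ}
where k_λ is the size of the *largest* Jordan block for λ (equivalently, the smallest k with (A − λI)^k v = 0 for every generalised eigenvector v of λ).

  λ = -3: largest Jordan block has size 3, contributing (x + 3)^3

So m_A(x) = (x + 3)^3 = x^3 + 9*x^2 + 27*x + 27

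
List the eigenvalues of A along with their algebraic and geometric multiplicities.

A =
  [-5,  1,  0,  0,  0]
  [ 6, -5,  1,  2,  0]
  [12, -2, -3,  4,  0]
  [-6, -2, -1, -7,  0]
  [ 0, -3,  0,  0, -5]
λ = -5: alg = 5, geom = 3

Step 1 — factor the characteristic polynomial to read off the algebraic multiplicities:
  χ_A(x) = (x + 5)^5

Step 2 — compute geometric multiplicities via the rank-nullity identity g(λ) = n − rank(A − λI):
  rank(A − (-5)·I) = 2, so dim ker(A − (-5)·I) = n − 2 = 3

Summary:
  λ = -5: algebraic multiplicity = 5, geometric multiplicity = 3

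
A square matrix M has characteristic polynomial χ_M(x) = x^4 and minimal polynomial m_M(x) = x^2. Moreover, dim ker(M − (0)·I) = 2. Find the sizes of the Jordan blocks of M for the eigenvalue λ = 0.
Block sizes for λ = 0: [2, 2]

Step 1 — from the characteristic polynomial, algebraic multiplicity of λ = 0 is 4. From dim ker(M − (0)·I) = 2, there are exactly 2 Jordan blocks for λ = 0.
Step 2 — from the minimal polynomial, the factor (x − 0)^2 tells us the largest block for λ = 0 has size 2.
Step 3 — with total size 4, 2 blocks, and largest block 2, the block sizes (in nonincreasing order) are [2, 2].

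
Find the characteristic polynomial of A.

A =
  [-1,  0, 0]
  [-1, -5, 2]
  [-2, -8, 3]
x^3 + 3*x^2 + 3*x + 1

Expanding det(x·I − A) (e.g. by cofactor expansion or by noting that A is similar to its Jordan form J, which has the same characteristic polynomial as A) gives
  χ_A(x) = x^3 + 3*x^2 + 3*x + 1
which factors as (x + 1)^3. The eigenvalues (with algebraic multiplicities) are λ = -1 with multiplicity 3.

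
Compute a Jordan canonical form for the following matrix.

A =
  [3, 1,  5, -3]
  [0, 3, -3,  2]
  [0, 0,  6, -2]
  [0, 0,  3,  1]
J_2(3) ⊕ J_1(3) ⊕ J_1(4)

The characteristic polynomial is
  det(x·I − A) = x^4 - 13*x^3 + 63*x^2 - 135*x + 108 = (x - 4)*(x - 3)^3

Eigenvalues and multiplicities (the geometric multiplicity of λ is n − rank(A − λI), which equals the number of Jordan blocks for λ):
  λ = 3: algebraic multiplicity = 3, geometric multiplicity = 2
  λ = 4: algebraic multiplicity = 1, geometric multiplicity = 1

Determining the block sizes for each eigenvalue:
  λ = 3: 2 blocks summing to 3 forces exactly one block of size 2 and the rest size 1 → block sizes [2, 1]
  λ = 4: one block (gm = 1), so the single block has size am = 1 → block sizes [1]

Assembling the blocks gives a Jordan form
J =
  [3, 1, 0, 0]
  [0, 3, 0, 0]
  [0, 0, 3, 0]
  [0, 0, 0, 4]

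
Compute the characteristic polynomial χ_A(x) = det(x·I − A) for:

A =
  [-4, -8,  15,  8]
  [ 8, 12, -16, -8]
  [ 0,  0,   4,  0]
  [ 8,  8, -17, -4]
x^4 - 8*x^3 + 128*x - 256

Expanding det(x·I − A) (e.g. by cofactor expansion or by noting that A is similar to its Jordan form J, which has the same characteristic polynomial as A) gives
  χ_A(x) = x^4 - 8*x^3 + 128*x - 256
which factors as (x - 4)^3*(x + 4). The eigenvalues (with algebraic multiplicities) are λ = -4 with multiplicity 1, λ = 4 with multiplicity 3.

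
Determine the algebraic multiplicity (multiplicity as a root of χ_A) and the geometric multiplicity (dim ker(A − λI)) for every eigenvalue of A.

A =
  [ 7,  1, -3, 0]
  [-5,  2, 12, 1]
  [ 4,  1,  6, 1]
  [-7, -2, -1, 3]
λ = 4: alg = 2, geom = 1; λ = 5: alg = 2, geom = 1

Step 1 — factor the characteristic polynomial to read off the algebraic multiplicities:
  χ_A(x) = (x - 5)^2*(x - 4)^2

Step 2 — compute geometric multiplicities via the rank-nullity identity g(λ) = n − rank(A − λI):
  rank(A − (4)·I) = 3, so dim ker(A − (4)·I) = n − 3 = 1
  rank(A − (5)·I) = 3, so dim ker(A − (5)·I) = n − 3 = 1

Summary:
  λ = 4: algebraic multiplicity = 2, geometric multiplicity = 1
  λ = 5: algebraic multiplicity = 2, geometric multiplicity = 1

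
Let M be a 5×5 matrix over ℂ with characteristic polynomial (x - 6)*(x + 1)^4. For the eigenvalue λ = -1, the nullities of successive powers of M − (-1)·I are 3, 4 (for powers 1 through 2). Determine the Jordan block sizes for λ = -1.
Block sizes for λ = -1: [2, 1, 1]

From the dimensions of kernels of powers, the number of Jordan blocks of size at least j is d_j − d_{j−1} where d_j = dim ker(N^j) (with d_0 = 0). Computing the differences gives [3, 1].
The number of blocks of size exactly k is (#blocks of size ≥ k) − (#blocks of size ≥ k + 1), so the partition is: 2 block(s) of size 1, 1 block(s) of size 2.
In nonincreasing order the block sizes are [2, 1, 1].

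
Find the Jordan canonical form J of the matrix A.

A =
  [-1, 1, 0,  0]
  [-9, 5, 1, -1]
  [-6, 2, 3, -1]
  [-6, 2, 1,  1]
J_3(2) ⊕ J_1(2)

The characteristic polynomial is
  det(x·I − A) = x^4 - 8*x^3 + 24*x^2 - 32*x + 16 = (x - 2)^4

Eigenvalues and multiplicities (the geometric multiplicity of λ is n − rank(A − λI), which equals the number of Jordan blocks for λ):
  λ = 2: algebraic multiplicity = 4, geometric multiplicity = 2

Determining the block sizes for each eigenvalue:
  λ = 2: with am = 4 and gm = 2, the partition is not yet determined (e.g. several partitions of 4 into 2 parts exist). Let N = A − (2)·I. Computing rank(N^1) = 2, rank(N^2) = 1, rank(N^3) = 0; the number of blocks of size ≥ j is rank(N^{j−1}) − rank(N^j), giving [2, 1, 1]. So we have 1 block(s) of size 3, 1 block(s) of size 1 → block sizes [3, 1]

Assembling the blocks gives a Jordan form
J =
  [2, 1, 0, 0]
  [0, 2, 1, 0]
  [0, 0, 2, 0]
  [0, 0, 0, 2]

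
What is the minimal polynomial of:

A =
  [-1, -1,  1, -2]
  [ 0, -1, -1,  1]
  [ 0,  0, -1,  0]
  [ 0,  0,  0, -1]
x^3 + 3*x^2 + 3*x + 1

The characteristic polynomial is χ_A(x) = (x + 1)^4, so the eigenvalues are known. The minimal polynomial is
  m_A(x) = Π_λ (x − λ)^{k_λ}
where k_λ is the size of the *largest* Jordan block for λ (equivalently, the smallest k with (A − λI)^k v = 0 for every generalised eigenvector v of λ).

  λ = -1: largest Jordan block has size 3, contributing (x + 1)^3

So m_A(x) = (x + 1)^3 = x^3 + 3*x^2 + 3*x + 1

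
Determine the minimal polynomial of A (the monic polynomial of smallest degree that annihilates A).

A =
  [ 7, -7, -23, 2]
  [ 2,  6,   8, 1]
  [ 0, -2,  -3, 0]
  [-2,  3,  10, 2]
x^3 - 9*x^2 + 27*x - 27

The characteristic polynomial is χ_A(x) = (x - 3)^4, so the eigenvalues are known. The minimal polynomial is
  m_A(x) = Π_λ (x − λ)^{k_λ}
where k_λ is the size of the *largest* Jordan block for λ (equivalently, the smallest k with (A − λI)^k v = 0 for every generalised eigenvector v of λ).

  λ = 3: largest Jordan block has size 3, contributing (x − 3)^3

So m_A(x) = (x - 3)^3 = x^3 - 9*x^2 + 27*x - 27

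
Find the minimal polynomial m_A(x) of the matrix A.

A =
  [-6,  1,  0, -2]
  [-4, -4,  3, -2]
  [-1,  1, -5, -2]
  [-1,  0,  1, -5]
x^3 + 15*x^2 + 75*x + 125

The characteristic polynomial is χ_A(x) = (x + 5)^4, so the eigenvalues are known. The minimal polynomial is
  m_A(x) = Π_λ (x − λ)^{k_λ}
where k_λ is the size of the *largest* Jordan block for λ (equivalently, the smallest k with (A − λI)^k v = 0 for every generalised eigenvector v of λ).

  λ = -5: largest Jordan block has size 3, contributing (x + 5)^3

So m_A(x) = (x + 5)^3 = x^3 + 15*x^2 + 75*x + 125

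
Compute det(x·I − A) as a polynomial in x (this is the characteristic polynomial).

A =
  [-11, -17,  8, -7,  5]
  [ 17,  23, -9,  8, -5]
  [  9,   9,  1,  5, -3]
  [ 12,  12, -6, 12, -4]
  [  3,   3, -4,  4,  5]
x^5 - 30*x^4 + 360*x^3 - 2160*x^2 + 6480*x - 7776

Expanding det(x·I − A) (e.g. by cofactor expansion or by noting that A is similar to its Jordan form J, which has the same characteristic polynomial as A) gives
  χ_A(x) = x^5 - 30*x^4 + 360*x^3 - 2160*x^2 + 6480*x - 7776
which factors as (x - 6)^5. The eigenvalues (with algebraic multiplicities) are λ = 6 with multiplicity 5.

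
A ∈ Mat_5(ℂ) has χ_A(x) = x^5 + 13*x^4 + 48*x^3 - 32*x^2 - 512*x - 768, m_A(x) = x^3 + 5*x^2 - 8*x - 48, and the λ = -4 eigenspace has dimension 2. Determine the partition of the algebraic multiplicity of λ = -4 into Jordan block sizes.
Block sizes for λ = -4: [2, 2]

Step 1 — from the characteristic polynomial, algebraic multiplicity of λ = -4 is 4. From dim ker(A − (-4)·I) = 2, there are exactly 2 Jordan blocks for λ = -4.
Step 2 — from the minimal polynomial, the factor (x + 4)^2 tells us the largest block for λ = -4 has size 2.
Step 3 — with total size 4, 2 blocks, and largest block 2, the block sizes (in nonincreasing order) are [2, 2].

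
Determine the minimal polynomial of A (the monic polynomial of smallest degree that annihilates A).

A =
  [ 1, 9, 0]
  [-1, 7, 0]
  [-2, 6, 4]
x^2 - 8*x + 16

The characteristic polynomial is χ_A(x) = (x - 4)^3, so the eigenvalues are known. The minimal polynomial is
  m_A(x) = Π_λ (x − λ)^{k_λ}
where k_λ is the size of the *largest* Jordan block for λ (equivalently, the smallest k with (A − λI)^k v = 0 for every generalised eigenvector v of λ).

  λ = 4: largest Jordan block has size 2, contributing (x − 4)^2

So m_A(x) = (x - 4)^2 = x^2 - 8*x + 16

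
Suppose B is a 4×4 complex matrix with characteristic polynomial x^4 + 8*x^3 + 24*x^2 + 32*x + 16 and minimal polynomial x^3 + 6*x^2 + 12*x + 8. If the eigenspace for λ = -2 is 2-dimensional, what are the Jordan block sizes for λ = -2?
Block sizes for λ = -2: [3, 1]

Step 1 — from the characteristic polynomial, algebraic multiplicity of λ = -2 is 4. From dim ker(B − (-2)·I) = 2, there are exactly 2 Jordan blocks for λ = -2.
Step 2 — from the minimal polynomial, the factor (x + 2)^3 tells us the largest block for λ = -2 has size 3.
Step 3 — with total size 4, 2 blocks, and largest block 3, the block sizes (in nonincreasing order) are [3, 1].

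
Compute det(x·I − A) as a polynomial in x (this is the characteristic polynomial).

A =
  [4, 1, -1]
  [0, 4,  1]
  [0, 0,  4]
x^3 - 12*x^2 + 48*x - 64

Expanding det(x·I − A) (e.g. by cofactor expansion or by noting that A is similar to its Jordan form J, which has the same characteristic polynomial as A) gives
  χ_A(x) = x^3 - 12*x^2 + 48*x - 64
which factors as (x - 4)^3. The eigenvalues (with algebraic multiplicities) are λ = 4 with multiplicity 3.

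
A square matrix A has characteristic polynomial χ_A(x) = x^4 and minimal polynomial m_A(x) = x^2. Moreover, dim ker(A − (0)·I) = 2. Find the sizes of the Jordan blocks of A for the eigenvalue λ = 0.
Block sizes for λ = 0: [2, 2]

Step 1 — from the characteristic polynomial, algebraic multiplicity of λ = 0 is 4. From dim ker(A − (0)·I) = 2, there are exactly 2 Jordan blocks for λ = 0.
Step 2 — from the minimal polynomial, the factor (x − 0)^2 tells us the largest block for λ = 0 has size 2.
Step 3 — with total size 4, 2 blocks, and largest block 2, the block sizes (in nonincreasing order) are [2, 2].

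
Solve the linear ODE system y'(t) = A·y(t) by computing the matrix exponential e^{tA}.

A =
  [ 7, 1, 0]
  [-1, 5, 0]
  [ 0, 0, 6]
e^{tA} =
  [t*exp(6*t) + exp(6*t), t*exp(6*t), 0]
  [-t*exp(6*t), -t*exp(6*t) + exp(6*t), 0]
  [0, 0, exp(6*t)]

Strategy: write A = P · J · P⁻¹ where J is a Jordan canonical form, so e^{tA} = P · e^{tJ} · P⁻¹, and e^{tJ} can be computed block-by-block.

A has Jordan form
J =
  [6, 1, 0]
  [0, 6, 0]
  [0, 0, 6]
(up to reordering of blocks).

Per-block formulas:
  For a 2×2 Jordan block J_2(6): exp(t · J_2(6)) = e^(6t)·(I + t·N), where N is the 2×2 nilpotent shift.
  For a 1×1 block at λ = 6: exp(t · [6]) = [e^(6t)].

After assembling e^{tJ} and conjugating by P, we get:

e^{tA} =
  [t*exp(6*t) + exp(6*t), t*exp(6*t), 0]
  [-t*exp(6*t), -t*exp(6*t) + exp(6*t), 0]
  [0, 0, exp(6*t)]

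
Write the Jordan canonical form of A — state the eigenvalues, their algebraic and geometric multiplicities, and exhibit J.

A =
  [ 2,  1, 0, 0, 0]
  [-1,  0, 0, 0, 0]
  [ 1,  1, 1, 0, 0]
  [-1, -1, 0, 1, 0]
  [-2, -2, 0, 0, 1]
J_2(1) ⊕ J_1(1) ⊕ J_1(1) ⊕ J_1(1)

The characteristic polynomial is
  det(x·I − A) = x^5 - 5*x^4 + 10*x^3 - 10*x^2 + 5*x - 1 = (x - 1)^5

Eigenvalues and multiplicities (the geometric multiplicity of λ is n − rank(A − λI), which equals the number of Jordan blocks for λ):
  λ = 1: algebraic multiplicity = 5, geometric multiplicity = 4

Determining the block sizes for each eigenvalue:
  λ = 1: 4 blocks summing to 5 forces exactly one block of size 2 and the rest size 1 → block sizes [2, 1, 1, 1]

Assembling the blocks gives a Jordan form
J =
  [1, 1, 0, 0, 0]
  [0, 1, 0, 0, 0]
  [0, 0, 1, 0, 0]
  [0, 0, 0, 1, 0]
  [0, 0, 0, 0, 1]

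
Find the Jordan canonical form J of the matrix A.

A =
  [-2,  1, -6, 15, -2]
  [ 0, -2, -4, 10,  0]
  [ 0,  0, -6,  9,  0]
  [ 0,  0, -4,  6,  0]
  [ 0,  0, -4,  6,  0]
J_2(-2) ⊕ J_2(0) ⊕ J_1(0)

The characteristic polynomial is
  det(x·I − A) = x^5 + 4*x^4 + 4*x^3 = x^3*(x + 2)^2

Eigenvalues and multiplicities (the geometric multiplicity of λ is n − rank(A − λI), which equals the number of Jordan blocks for λ):
  λ = -2: algebraic multiplicity = 2, geometric multiplicity = 1
  λ = 0: algebraic multiplicity = 3, geometric multiplicity = 2

Determining the block sizes for each eigenvalue:
  λ = -2: one block (gm = 1), so the single block has size am = 2 → block sizes [2]
  λ = 0: 2 blocks summing to 3 forces exactly one block of size 2 and the rest size 1 → block sizes [2, 1]

Assembling the blocks gives a Jordan form
J =
  [-2,  1, 0, 0, 0]
  [ 0, -2, 0, 0, 0]
  [ 0,  0, 0, 1, 0]
  [ 0,  0, 0, 0, 0]
  [ 0,  0, 0, 0, 0]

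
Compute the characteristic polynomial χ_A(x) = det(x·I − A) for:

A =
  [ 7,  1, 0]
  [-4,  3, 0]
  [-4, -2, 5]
x^3 - 15*x^2 + 75*x - 125

Expanding det(x·I − A) (e.g. by cofactor expansion or by noting that A is similar to its Jordan form J, which has the same characteristic polynomial as A) gives
  χ_A(x) = x^3 - 15*x^2 + 75*x - 125
which factors as (x - 5)^3. The eigenvalues (with algebraic multiplicities) are λ = 5 with multiplicity 3.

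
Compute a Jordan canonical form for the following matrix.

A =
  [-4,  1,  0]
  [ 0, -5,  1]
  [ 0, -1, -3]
J_3(-4)

The characteristic polynomial is
  det(x·I − A) = x^3 + 12*x^2 + 48*x + 64 = (x + 4)^3

Eigenvalues and multiplicities (the geometric multiplicity of λ is n − rank(A − λI), which equals the number of Jordan blocks for λ):
  λ = -4: algebraic multiplicity = 3, geometric multiplicity = 1

Determining the block sizes for each eigenvalue:
  λ = -4: one block (gm = 1), so the single block has size am = 3 → block sizes [3]

Assembling the blocks gives a Jordan form
J =
  [-4,  1,  0]
  [ 0, -4,  1]
  [ 0,  0, -4]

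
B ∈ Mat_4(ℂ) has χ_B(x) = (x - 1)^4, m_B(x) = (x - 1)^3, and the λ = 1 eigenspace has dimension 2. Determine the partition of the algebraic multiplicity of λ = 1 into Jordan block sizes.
Block sizes for λ = 1: [3, 1]

Step 1 — from the characteristic polynomial, algebraic multiplicity of λ = 1 is 4. From dim ker(B − (1)·I) = 2, there are exactly 2 Jordan blocks for λ = 1.
Step 2 — from the minimal polynomial, the factor (x − 1)^3 tells us the largest block for λ = 1 has size 3.
Step 3 — with total size 4, 2 blocks, and largest block 3, the block sizes (in nonincreasing order) are [3, 1].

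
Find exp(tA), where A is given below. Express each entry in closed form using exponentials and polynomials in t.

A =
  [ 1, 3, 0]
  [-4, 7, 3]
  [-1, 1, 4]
e^{tA} =
  [-3*t^2*exp(4*t)/2 - 3*t*exp(4*t) + exp(4*t), 3*t*exp(4*t), 9*t^2*exp(4*t)/2]
  [-3*t^2*exp(4*t)/2 - 4*t*exp(4*t), 3*t*exp(4*t) + exp(4*t), 9*t^2*exp(4*t)/2 + 3*t*exp(4*t)]
  [-t^2*exp(4*t)/2 - t*exp(4*t), t*exp(4*t), 3*t^2*exp(4*t)/2 + exp(4*t)]

Strategy: write A = P · J · P⁻¹ where J is a Jordan canonical form, so e^{tA} = P · e^{tJ} · P⁻¹, and e^{tJ} can be computed block-by-block.

A has Jordan form
J =
  [4, 1, 0]
  [0, 4, 1]
  [0, 0, 4]
(up to reordering of blocks).

Per-block formulas:
  For a 3×3 Jordan block J_3(4): exp(t · J_3(4)) = e^(4t)·(I + t·N + (t^2/2)·N^2), where N is the 3×3 nilpotent shift.

After assembling e^{tJ} and conjugating by P, we get:

e^{tA} =
  [-3*t^2*exp(4*t)/2 - 3*t*exp(4*t) + exp(4*t), 3*t*exp(4*t), 9*t^2*exp(4*t)/2]
  [-3*t^2*exp(4*t)/2 - 4*t*exp(4*t), 3*t*exp(4*t) + exp(4*t), 9*t^2*exp(4*t)/2 + 3*t*exp(4*t)]
  [-t^2*exp(4*t)/2 - t*exp(4*t), t*exp(4*t), 3*t^2*exp(4*t)/2 + exp(4*t)]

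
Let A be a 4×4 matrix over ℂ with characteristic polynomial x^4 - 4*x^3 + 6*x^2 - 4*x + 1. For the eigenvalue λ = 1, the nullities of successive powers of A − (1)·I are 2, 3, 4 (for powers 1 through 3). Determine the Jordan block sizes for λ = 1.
Block sizes for λ = 1: [3, 1]

From the dimensions of kernels of powers, the number of Jordan blocks of size at least j is d_j − d_{j−1} where d_j = dim ker(N^j) (with d_0 = 0). Computing the differences gives [2, 1, 1].
The number of blocks of size exactly k is (#blocks of size ≥ k) − (#blocks of size ≥ k + 1), so the partition is: 1 block(s) of size 1, 1 block(s) of size 3.
In nonincreasing order the block sizes are [3, 1].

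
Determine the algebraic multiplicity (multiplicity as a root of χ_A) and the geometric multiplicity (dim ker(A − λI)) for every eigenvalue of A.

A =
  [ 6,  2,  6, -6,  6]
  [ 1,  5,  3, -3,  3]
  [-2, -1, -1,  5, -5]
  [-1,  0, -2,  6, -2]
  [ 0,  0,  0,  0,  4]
λ = 4: alg = 5, geom = 3

Step 1 — factor the characteristic polynomial to read off the algebraic multiplicities:
  χ_A(x) = (x - 4)^5

Step 2 — compute geometric multiplicities via the rank-nullity identity g(λ) = n − rank(A − λI):
  rank(A − (4)·I) = 2, so dim ker(A − (4)·I) = n − 2 = 3

Summary:
  λ = 4: algebraic multiplicity = 5, geometric multiplicity = 3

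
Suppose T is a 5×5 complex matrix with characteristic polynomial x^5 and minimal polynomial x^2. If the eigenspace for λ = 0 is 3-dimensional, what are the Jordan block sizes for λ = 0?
Block sizes for λ = 0: [2, 2, 1]

Step 1 — from the characteristic polynomial, algebraic multiplicity of λ = 0 is 5. From dim ker(T − (0)·I) = 3, there are exactly 3 Jordan blocks for λ = 0.
Step 2 — from the minimal polynomial, the factor (x − 0)^2 tells us the largest block for λ = 0 has size 2.
Step 3 — with total size 5, 3 blocks, and largest block 2, the block sizes (in nonincreasing order) are [2, 2, 1].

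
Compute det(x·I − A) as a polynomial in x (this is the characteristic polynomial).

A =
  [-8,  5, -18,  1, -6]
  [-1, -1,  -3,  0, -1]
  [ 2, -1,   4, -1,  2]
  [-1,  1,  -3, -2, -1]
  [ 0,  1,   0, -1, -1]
x^5 + 8*x^4 + 25*x^3 + 38*x^2 + 28*x + 8

Expanding det(x·I − A) (e.g. by cofactor expansion or by noting that A is similar to its Jordan form J, which has the same characteristic polynomial as A) gives
  χ_A(x) = x^5 + 8*x^4 + 25*x^3 + 38*x^2 + 28*x + 8
which factors as (x + 1)^2*(x + 2)^3. The eigenvalues (with algebraic multiplicities) are λ = -2 with multiplicity 3, λ = -1 with multiplicity 2.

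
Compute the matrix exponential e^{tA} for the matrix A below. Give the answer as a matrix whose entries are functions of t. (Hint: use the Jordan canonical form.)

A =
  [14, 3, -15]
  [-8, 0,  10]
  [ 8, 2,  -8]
e^{tA} =
  [12*t*exp(2*t) + exp(2*t), 3*t*exp(2*t), -15*t*exp(2*t)]
  [-8*t*exp(2*t), -2*t*exp(2*t) + exp(2*t), 10*t*exp(2*t)]
  [8*t*exp(2*t), 2*t*exp(2*t), -10*t*exp(2*t) + exp(2*t)]

Strategy: write A = P · J · P⁻¹ where J is a Jordan canonical form, so e^{tA} = P · e^{tJ} · P⁻¹, and e^{tJ} can be computed block-by-block.

A has Jordan form
J =
  [2, 1, 0]
  [0, 2, 0]
  [0, 0, 2]
(up to reordering of blocks).

Per-block formulas:
  For a 2×2 Jordan block J_2(2): exp(t · J_2(2)) = e^(2t)·(I + t·N), where N is the 2×2 nilpotent shift.
  For a 1×1 block at λ = 2: exp(t · [2]) = [e^(2t)].

After assembling e^{tJ} and conjugating by P, we get:

e^{tA} =
  [12*t*exp(2*t) + exp(2*t), 3*t*exp(2*t), -15*t*exp(2*t)]
  [-8*t*exp(2*t), -2*t*exp(2*t) + exp(2*t), 10*t*exp(2*t)]
  [8*t*exp(2*t), 2*t*exp(2*t), -10*t*exp(2*t) + exp(2*t)]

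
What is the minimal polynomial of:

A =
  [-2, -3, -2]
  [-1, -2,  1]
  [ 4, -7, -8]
x^3 + 12*x^2 + 48*x + 64

The characteristic polynomial is χ_A(x) = (x + 4)^3, so the eigenvalues are known. The minimal polynomial is
  m_A(x) = Π_λ (x − λ)^{k_λ}
where k_λ is the size of the *largest* Jordan block for λ (equivalently, the smallest k with (A − λI)^k v = 0 for every generalised eigenvector v of λ).

  λ = -4: largest Jordan block has size 3, contributing (x + 4)^3

So m_A(x) = (x + 4)^3 = x^3 + 12*x^2 + 48*x + 64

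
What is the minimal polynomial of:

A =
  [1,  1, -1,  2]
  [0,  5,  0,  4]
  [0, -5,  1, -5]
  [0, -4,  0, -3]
x^3 - 3*x^2 + 3*x - 1

The characteristic polynomial is χ_A(x) = (x - 1)^4, so the eigenvalues are known. The minimal polynomial is
  m_A(x) = Π_λ (x − λ)^{k_λ}
where k_λ is the size of the *largest* Jordan block for λ (equivalently, the smallest k with (A − λI)^k v = 0 for every generalised eigenvector v of λ).

  λ = 1: largest Jordan block has size 3, contributing (x − 1)^3

So m_A(x) = (x - 1)^3 = x^3 - 3*x^2 + 3*x - 1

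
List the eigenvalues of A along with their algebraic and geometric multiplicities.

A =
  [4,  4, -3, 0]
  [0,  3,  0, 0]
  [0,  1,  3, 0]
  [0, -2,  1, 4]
λ = 3: alg = 2, geom = 1; λ = 4: alg = 2, geom = 2

Step 1 — factor the characteristic polynomial to read off the algebraic multiplicities:
  χ_A(x) = (x - 4)^2*(x - 3)^2

Step 2 — compute geometric multiplicities via the rank-nullity identity g(λ) = n − rank(A − λI):
  rank(A − (3)·I) = 3, so dim ker(A − (3)·I) = n − 3 = 1
  rank(A − (4)·I) = 2, so dim ker(A − (4)·I) = n − 2 = 2

Summary:
  λ = 3: algebraic multiplicity = 2, geometric multiplicity = 1
  λ = 4: algebraic multiplicity = 2, geometric multiplicity = 2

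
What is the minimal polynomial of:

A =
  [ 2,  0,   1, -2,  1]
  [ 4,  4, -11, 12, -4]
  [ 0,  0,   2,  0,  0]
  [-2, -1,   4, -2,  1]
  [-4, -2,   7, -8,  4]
x^3 - 6*x^2 + 12*x - 8

The characteristic polynomial is χ_A(x) = (x - 2)^5, so the eigenvalues are known. The minimal polynomial is
  m_A(x) = Π_λ (x − λ)^{k_λ}
where k_λ is the size of the *largest* Jordan block for λ (equivalently, the smallest k with (A − λI)^k v = 0 for every generalised eigenvector v of λ).

  λ = 2: largest Jordan block has size 3, contributing (x − 2)^3

So m_A(x) = (x - 2)^3 = x^3 - 6*x^2 + 12*x - 8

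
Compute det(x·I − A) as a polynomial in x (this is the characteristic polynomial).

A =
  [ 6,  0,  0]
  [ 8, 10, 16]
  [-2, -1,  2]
x^3 - 18*x^2 + 108*x - 216

Expanding det(x·I − A) (e.g. by cofactor expansion or by noting that A is similar to its Jordan form J, which has the same characteristic polynomial as A) gives
  χ_A(x) = x^3 - 18*x^2 + 108*x - 216
which factors as (x - 6)^3. The eigenvalues (with algebraic multiplicities) are λ = 6 with multiplicity 3.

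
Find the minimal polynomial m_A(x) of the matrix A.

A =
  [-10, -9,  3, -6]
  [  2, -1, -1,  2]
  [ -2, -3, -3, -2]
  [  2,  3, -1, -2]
x^2 + 8*x + 16

The characteristic polynomial is χ_A(x) = (x + 4)^4, so the eigenvalues are known. The minimal polynomial is
  m_A(x) = Π_λ (x − λ)^{k_λ}
where k_λ is the size of the *largest* Jordan block for λ (equivalently, the smallest k with (A − λI)^k v = 0 for every generalised eigenvector v of λ).

  λ = -4: largest Jordan block has size 2, contributing (x + 4)^2

So m_A(x) = (x + 4)^2 = x^2 + 8*x + 16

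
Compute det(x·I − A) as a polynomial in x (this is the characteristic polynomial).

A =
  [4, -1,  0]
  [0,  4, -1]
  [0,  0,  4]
x^3 - 12*x^2 + 48*x - 64

Expanding det(x·I − A) (e.g. by cofactor expansion or by noting that A is similar to its Jordan form J, which has the same characteristic polynomial as A) gives
  χ_A(x) = x^3 - 12*x^2 + 48*x - 64
which factors as (x - 4)^3. The eigenvalues (with algebraic multiplicities) are λ = 4 with multiplicity 3.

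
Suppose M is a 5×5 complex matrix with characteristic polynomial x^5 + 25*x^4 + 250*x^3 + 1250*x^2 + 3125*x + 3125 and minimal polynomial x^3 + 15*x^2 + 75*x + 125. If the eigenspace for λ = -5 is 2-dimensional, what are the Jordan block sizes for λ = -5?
Block sizes for λ = -5: [3, 2]

Step 1 — from the characteristic polynomial, algebraic multiplicity of λ = -5 is 5. From dim ker(M − (-5)·I) = 2, there are exactly 2 Jordan blocks for λ = -5.
Step 2 — from the minimal polynomial, the factor (x + 5)^3 tells us the largest block for λ = -5 has size 3.
Step 3 — with total size 5, 2 blocks, and largest block 3, the block sizes (in nonincreasing order) are [3, 2].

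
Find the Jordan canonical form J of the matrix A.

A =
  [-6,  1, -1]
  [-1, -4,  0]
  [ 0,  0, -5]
J_3(-5)

The characteristic polynomial is
  det(x·I − A) = x^3 + 15*x^2 + 75*x + 125 = (x + 5)^3

Eigenvalues and multiplicities (the geometric multiplicity of λ is n − rank(A − λI), which equals the number of Jordan blocks for λ):
  λ = -5: algebraic multiplicity = 3, geometric multiplicity = 1

Determining the block sizes for each eigenvalue:
  λ = -5: one block (gm = 1), so the single block has size am = 3 → block sizes [3]

Assembling the blocks gives a Jordan form
J =
  [-5,  1,  0]
  [ 0, -5,  1]
  [ 0,  0, -5]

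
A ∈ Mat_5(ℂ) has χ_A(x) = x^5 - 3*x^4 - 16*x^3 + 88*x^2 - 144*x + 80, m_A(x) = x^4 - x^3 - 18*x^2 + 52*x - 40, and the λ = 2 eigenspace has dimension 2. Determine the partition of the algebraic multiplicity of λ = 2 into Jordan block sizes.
Block sizes for λ = 2: [3, 1]

Step 1 — from the characteristic polynomial, algebraic multiplicity of λ = 2 is 4. From dim ker(A − (2)·I) = 2, there are exactly 2 Jordan blocks for λ = 2.
Step 2 — from the minimal polynomial, the factor (x − 2)^3 tells us the largest block for λ = 2 has size 3.
Step 3 — with total size 4, 2 blocks, and largest block 3, the block sizes (in nonincreasing order) are [3, 1].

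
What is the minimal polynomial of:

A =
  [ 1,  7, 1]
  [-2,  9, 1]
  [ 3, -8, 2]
x^3 - 12*x^2 + 48*x - 64

The characteristic polynomial is χ_A(x) = (x - 4)^3, so the eigenvalues are known. The minimal polynomial is
  m_A(x) = Π_λ (x − λ)^{k_λ}
where k_λ is the size of the *largest* Jordan block for λ (equivalently, the smallest k with (A − λI)^k v = 0 for every generalised eigenvector v of λ).

  λ = 4: largest Jordan block has size 3, contributing (x − 4)^3

So m_A(x) = (x - 4)^3 = x^3 - 12*x^2 + 48*x - 64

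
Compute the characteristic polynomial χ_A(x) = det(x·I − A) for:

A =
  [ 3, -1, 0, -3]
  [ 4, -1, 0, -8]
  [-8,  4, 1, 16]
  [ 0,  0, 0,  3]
x^4 - 6*x^3 + 12*x^2 - 10*x + 3

Expanding det(x·I − A) (e.g. by cofactor expansion or by noting that A is similar to its Jordan form J, which has the same characteristic polynomial as A) gives
  χ_A(x) = x^4 - 6*x^3 + 12*x^2 - 10*x + 3
which factors as (x - 3)*(x - 1)^3. The eigenvalues (with algebraic multiplicities) are λ = 1 with multiplicity 3, λ = 3 with multiplicity 1.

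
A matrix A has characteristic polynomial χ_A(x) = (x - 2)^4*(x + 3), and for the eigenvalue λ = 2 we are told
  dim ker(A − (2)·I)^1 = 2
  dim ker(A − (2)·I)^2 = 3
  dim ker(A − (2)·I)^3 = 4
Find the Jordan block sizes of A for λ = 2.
Block sizes for λ = 2: [3, 1]

From the dimensions of kernels of powers, the number of Jordan blocks of size at least j is d_j − d_{j−1} where d_j = dim ker(N^j) (with d_0 = 0). Computing the differences gives [2, 1, 1].
The number of blocks of size exactly k is (#blocks of size ≥ k) − (#blocks of size ≥ k + 1), so the partition is: 1 block(s) of size 1, 1 block(s) of size 3.
In nonincreasing order the block sizes are [3, 1].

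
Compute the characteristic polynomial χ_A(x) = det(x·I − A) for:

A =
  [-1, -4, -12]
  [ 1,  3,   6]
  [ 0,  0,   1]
x^3 - 3*x^2 + 3*x - 1

Expanding det(x·I − A) (e.g. by cofactor expansion or by noting that A is similar to its Jordan form J, which has the same characteristic polynomial as A) gives
  χ_A(x) = x^3 - 3*x^2 + 3*x - 1
which factors as (x - 1)^3. The eigenvalues (with algebraic multiplicities) are λ = 1 with multiplicity 3.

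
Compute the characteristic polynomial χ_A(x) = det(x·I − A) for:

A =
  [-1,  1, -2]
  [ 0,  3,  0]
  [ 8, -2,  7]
x^3 - 9*x^2 + 27*x - 27

Expanding det(x·I − A) (e.g. by cofactor expansion or by noting that A is similar to its Jordan form J, which has the same characteristic polynomial as A) gives
  χ_A(x) = x^3 - 9*x^2 + 27*x - 27
which factors as (x - 3)^3. The eigenvalues (with algebraic multiplicities) are λ = 3 with multiplicity 3.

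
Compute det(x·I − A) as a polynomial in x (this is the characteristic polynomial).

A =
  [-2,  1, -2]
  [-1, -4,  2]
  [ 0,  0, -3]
x^3 + 9*x^2 + 27*x + 27

Expanding det(x·I − A) (e.g. by cofactor expansion or by noting that A is similar to its Jordan form J, which has the same characteristic polynomial as A) gives
  χ_A(x) = x^3 + 9*x^2 + 27*x + 27
which factors as (x + 3)^3. The eigenvalues (with algebraic multiplicities) are λ = -3 with multiplicity 3.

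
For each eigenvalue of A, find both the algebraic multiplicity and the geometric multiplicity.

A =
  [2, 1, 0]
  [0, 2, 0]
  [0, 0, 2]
λ = 2: alg = 3, geom = 2

Step 1 — factor the characteristic polynomial to read off the algebraic multiplicities:
  χ_A(x) = (x - 2)^3

Step 2 — compute geometric multiplicities via the rank-nullity identity g(λ) = n − rank(A − λI):
  rank(A − (2)·I) = 1, so dim ker(A − (2)·I) = n − 1 = 2

Summary:
  λ = 2: algebraic multiplicity = 3, geometric multiplicity = 2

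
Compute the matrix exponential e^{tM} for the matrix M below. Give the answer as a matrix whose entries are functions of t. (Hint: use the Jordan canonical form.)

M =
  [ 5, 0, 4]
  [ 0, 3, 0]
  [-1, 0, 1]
e^{tM} =
  [2*t*exp(3*t) + exp(3*t), 0, 4*t*exp(3*t)]
  [0, exp(3*t), 0]
  [-t*exp(3*t), 0, -2*t*exp(3*t) + exp(3*t)]

Strategy: write M = P · J · P⁻¹ where J is a Jordan canonical form, so e^{tM} = P · e^{tJ} · P⁻¹, and e^{tJ} can be computed block-by-block.

M has Jordan form
J =
  [3, 1, 0]
  [0, 3, 0]
  [0, 0, 3]
(up to reordering of blocks).

Per-block formulas:
  For a 2×2 Jordan block J_2(3): exp(t · J_2(3)) = e^(3t)·(I + t·N), where N is the 2×2 nilpotent shift.
  For a 1×1 block at λ = 3: exp(t · [3]) = [e^(3t)].

After assembling e^{tJ} and conjugating by P, we get:

e^{tM} =
  [2*t*exp(3*t) + exp(3*t), 0, 4*t*exp(3*t)]
  [0, exp(3*t), 0]
  [-t*exp(3*t), 0, -2*t*exp(3*t) + exp(3*t)]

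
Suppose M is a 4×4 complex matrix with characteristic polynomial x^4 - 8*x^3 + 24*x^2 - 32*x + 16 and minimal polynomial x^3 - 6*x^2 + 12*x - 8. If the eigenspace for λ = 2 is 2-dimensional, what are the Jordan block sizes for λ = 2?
Block sizes for λ = 2: [3, 1]

Step 1 — from the characteristic polynomial, algebraic multiplicity of λ = 2 is 4. From dim ker(M − (2)·I) = 2, there are exactly 2 Jordan blocks for λ = 2.
Step 2 — from the minimal polynomial, the factor (x − 2)^3 tells us the largest block for λ = 2 has size 3.
Step 3 — with total size 4, 2 blocks, and largest block 3, the block sizes (in nonincreasing order) are [3, 1].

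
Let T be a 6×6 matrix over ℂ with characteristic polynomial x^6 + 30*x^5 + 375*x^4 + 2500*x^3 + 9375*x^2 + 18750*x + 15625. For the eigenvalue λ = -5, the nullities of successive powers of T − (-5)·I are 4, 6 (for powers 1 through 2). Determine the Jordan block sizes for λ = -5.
Block sizes for λ = -5: [2, 2, 1, 1]

From the dimensions of kernels of powers, the number of Jordan blocks of size at least j is d_j − d_{j−1} where d_j = dim ker(N^j) (with d_0 = 0). Computing the differences gives [4, 2].
The number of blocks of size exactly k is (#blocks of size ≥ k) − (#blocks of size ≥ k + 1), so the partition is: 2 block(s) of size 1, 2 block(s) of size 2.
In nonincreasing order the block sizes are [2, 2, 1, 1].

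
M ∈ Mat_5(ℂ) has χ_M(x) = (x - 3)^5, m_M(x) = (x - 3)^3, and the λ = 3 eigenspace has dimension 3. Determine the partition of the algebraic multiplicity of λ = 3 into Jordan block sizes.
Block sizes for λ = 3: [3, 1, 1]

Step 1 — from the characteristic polynomial, algebraic multiplicity of λ = 3 is 5. From dim ker(M − (3)·I) = 3, there are exactly 3 Jordan blocks for λ = 3.
Step 2 — from the minimal polynomial, the factor (x − 3)^3 tells us the largest block for λ = 3 has size 3.
Step 3 — with total size 5, 3 blocks, and largest block 3, the block sizes (in nonincreasing order) are [3, 1, 1].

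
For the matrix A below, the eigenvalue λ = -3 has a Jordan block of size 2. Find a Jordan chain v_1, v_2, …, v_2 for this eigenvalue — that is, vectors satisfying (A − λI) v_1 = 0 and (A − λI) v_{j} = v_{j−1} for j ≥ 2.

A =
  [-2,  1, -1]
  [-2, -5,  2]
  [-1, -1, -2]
A Jordan chain for λ = -3 of length 2:
v_1 = (1, -2, -1)ᵀ
v_2 = (1, 0, 0)ᵀ

Let N = A − (-3)·I. We want v_2 with N^2 v_2 = 0 but N^1 v_2 ≠ 0; then v_{j-1} := N · v_j for j = 2, …, 2.

Pick v_2 = (1, 0, 0)ᵀ.
Then v_1 = N · v_2 = (1, -2, -1)ᵀ.

Sanity check: (A − (-3)·I) v_1 = (0, 0, 0)ᵀ = 0. ✓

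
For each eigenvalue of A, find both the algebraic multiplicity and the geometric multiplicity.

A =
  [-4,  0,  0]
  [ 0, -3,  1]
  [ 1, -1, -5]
λ = -4: alg = 3, geom = 1

Step 1 — factor the characteristic polynomial to read off the algebraic multiplicities:
  χ_A(x) = (x + 4)^3

Step 2 — compute geometric multiplicities via the rank-nullity identity g(λ) = n − rank(A − λI):
  rank(A − (-4)·I) = 2, so dim ker(A − (-4)·I) = n − 2 = 1

Summary:
  λ = -4: algebraic multiplicity = 3, geometric multiplicity = 1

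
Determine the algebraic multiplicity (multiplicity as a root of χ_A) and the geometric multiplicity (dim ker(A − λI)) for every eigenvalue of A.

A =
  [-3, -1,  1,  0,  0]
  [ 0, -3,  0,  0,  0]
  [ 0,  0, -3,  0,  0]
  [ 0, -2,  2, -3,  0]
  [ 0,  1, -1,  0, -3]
λ = -3: alg = 5, geom = 4

Step 1 — factor the characteristic polynomial to read off the algebraic multiplicities:
  χ_A(x) = (x + 3)^5

Step 2 — compute geometric multiplicities via the rank-nullity identity g(λ) = n − rank(A − λI):
  rank(A − (-3)·I) = 1, so dim ker(A − (-3)·I) = n − 1 = 4

Summary:
  λ = -3: algebraic multiplicity = 5, geometric multiplicity = 4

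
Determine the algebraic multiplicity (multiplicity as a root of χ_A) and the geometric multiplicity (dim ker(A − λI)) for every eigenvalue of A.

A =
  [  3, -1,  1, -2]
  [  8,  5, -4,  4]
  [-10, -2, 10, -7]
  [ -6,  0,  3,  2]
λ = 5: alg = 4, geom = 2

Step 1 — factor the characteristic polynomial to read off the algebraic multiplicities:
  χ_A(x) = (x - 5)^4

Step 2 — compute geometric multiplicities via the rank-nullity identity g(λ) = n − rank(A − λI):
  rank(A − (5)·I) = 2, so dim ker(A − (5)·I) = n − 2 = 2

Summary:
  λ = 5: algebraic multiplicity = 4, geometric multiplicity = 2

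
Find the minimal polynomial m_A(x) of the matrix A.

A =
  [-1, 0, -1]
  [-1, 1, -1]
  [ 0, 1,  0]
x^3

The characteristic polynomial is χ_A(x) = x^3, so the eigenvalues are known. The minimal polynomial is
  m_A(x) = Π_λ (x − λ)^{k_λ}
where k_λ is the size of the *largest* Jordan block for λ (equivalently, the smallest k with (A − λI)^k v = 0 for every generalised eigenvector v of λ).

  λ = 0: largest Jordan block has size 3, contributing (x − 0)^3

So m_A(x) = x^3 = x^3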